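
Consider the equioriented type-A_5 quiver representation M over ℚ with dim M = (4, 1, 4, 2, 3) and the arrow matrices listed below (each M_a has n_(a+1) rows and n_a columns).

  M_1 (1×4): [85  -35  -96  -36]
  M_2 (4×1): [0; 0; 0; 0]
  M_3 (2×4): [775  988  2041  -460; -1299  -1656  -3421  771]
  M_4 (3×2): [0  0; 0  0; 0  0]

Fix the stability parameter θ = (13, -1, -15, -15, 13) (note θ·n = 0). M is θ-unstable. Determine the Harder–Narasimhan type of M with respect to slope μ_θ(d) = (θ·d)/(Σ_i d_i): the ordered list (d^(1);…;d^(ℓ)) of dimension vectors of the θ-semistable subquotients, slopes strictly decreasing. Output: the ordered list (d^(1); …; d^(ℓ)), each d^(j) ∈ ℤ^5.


Via rank(M_{q-1}∘⋯∘M_p): M ≅ I[1,1]^3, I[1,2], I[3,3]^2, I[3,4]^2, I[5,5]^3.
μ_θ-semistable layers: μ^(1)=13; μ^(2)=6; μ^(3)=-15

((3, 0, 0, 0, 3); (1, 1, 0, 0, 0); (0, 0, 4, 2, 0))


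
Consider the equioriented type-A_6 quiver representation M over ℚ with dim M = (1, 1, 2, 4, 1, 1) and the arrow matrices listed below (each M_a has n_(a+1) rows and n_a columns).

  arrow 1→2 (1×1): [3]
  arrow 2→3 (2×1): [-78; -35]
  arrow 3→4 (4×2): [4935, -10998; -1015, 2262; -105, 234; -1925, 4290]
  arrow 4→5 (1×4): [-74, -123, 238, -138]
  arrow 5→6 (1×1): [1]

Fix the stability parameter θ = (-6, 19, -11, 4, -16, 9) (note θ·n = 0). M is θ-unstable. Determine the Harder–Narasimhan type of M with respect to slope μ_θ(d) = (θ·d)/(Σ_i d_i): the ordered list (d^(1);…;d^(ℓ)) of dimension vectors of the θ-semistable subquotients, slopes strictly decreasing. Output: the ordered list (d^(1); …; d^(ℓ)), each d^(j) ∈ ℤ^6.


Barcode: M ≅ I[1,3], I[3,6], I[4,4]^3. HN layers by μ_θ (4 steps, strictly decreasing):
  μ^(1)=9; μ^(2)=4; μ^(3)=-6; μ^(4)=-11

((0, 0, 0, 0, 0, 1); (0, 1, 1, 3, 0, 0); (1, 0, 0, 1, 1, 0); (0, 0, 1, 0, 0, 0))


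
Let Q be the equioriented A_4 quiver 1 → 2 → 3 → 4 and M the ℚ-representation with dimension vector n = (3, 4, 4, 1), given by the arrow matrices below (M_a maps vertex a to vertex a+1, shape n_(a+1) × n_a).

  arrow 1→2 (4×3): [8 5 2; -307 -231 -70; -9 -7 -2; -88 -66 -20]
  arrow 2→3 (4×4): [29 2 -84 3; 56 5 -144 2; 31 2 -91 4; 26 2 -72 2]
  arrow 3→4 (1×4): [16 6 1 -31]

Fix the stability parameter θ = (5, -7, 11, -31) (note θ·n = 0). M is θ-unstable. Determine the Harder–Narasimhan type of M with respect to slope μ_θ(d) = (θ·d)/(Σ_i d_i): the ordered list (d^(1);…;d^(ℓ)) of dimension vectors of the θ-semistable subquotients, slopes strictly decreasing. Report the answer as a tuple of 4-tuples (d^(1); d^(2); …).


Interval decomposition of M: I[1,3]^2, I[1,4], I[2,2], I[3,3].
HN type (ℓ=4): μ^(1)=11; μ^(2)=-1; μ^(3)=-11/2; μ^(4)=-7

((0, 0, 3, 0); (2, 2, 0, 0); (1, 1, 1, 1); (0, 1, 0, 0))


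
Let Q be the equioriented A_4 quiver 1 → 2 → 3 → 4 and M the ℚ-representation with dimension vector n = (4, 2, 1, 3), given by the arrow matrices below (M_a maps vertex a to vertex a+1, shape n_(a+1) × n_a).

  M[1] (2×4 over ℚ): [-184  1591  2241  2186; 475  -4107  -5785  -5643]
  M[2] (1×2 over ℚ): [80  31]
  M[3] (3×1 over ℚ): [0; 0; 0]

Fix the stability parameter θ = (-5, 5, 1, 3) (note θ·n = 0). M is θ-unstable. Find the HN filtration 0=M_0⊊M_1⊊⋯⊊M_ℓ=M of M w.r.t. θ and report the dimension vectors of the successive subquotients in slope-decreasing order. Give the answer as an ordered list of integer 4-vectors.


Via rank(M_{q-1}∘⋯∘M_p): M ≅ I[1,1]^2, I[1,2], I[1,3], I[4,4]^3.
μ_θ-semistable layers: μ^(1)=5; μ^(2)=3; μ^(3)=-5

((0, 1, 0, 0); (0, 1, 1, 3); (4, 0, 0, 0))


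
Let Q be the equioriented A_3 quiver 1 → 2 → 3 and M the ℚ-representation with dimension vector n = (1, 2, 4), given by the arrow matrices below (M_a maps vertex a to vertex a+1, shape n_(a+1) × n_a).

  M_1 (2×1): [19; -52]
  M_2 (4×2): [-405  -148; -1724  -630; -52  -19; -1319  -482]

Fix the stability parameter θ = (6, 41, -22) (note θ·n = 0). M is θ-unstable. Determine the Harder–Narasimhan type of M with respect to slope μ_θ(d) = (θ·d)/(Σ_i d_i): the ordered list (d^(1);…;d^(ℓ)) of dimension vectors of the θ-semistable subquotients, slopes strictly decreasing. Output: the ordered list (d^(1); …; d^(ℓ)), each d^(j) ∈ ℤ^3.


Barcode: M ≅ I[1,3], I[2,3], I[3,3]^2. HN layers by μ_θ (3 steps, strictly decreasing):
  μ^(1)=19/2; μ^(2)=6; μ^(3)=-22

((0, 2, 2); (1, 0, 0); (0, 0, 2))


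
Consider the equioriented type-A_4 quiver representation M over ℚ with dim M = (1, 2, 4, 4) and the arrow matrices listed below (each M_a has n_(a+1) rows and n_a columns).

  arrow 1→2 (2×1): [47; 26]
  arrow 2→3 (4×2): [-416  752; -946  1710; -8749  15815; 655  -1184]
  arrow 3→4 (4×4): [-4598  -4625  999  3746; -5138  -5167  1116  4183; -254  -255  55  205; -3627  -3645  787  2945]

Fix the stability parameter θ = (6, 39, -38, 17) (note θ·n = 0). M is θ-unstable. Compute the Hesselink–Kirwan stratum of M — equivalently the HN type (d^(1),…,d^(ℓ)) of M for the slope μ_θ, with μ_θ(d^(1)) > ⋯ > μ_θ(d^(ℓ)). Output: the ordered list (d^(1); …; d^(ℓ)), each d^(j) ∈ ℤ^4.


Via rank(M_{q-1}∘⋯∘M_p): M ≅ I[1,4], I[2,4], I[3,4]^2.
μ_θ-semistable layers: μ^(1)=17; μ^(2)=7/3; μ^(3)=1/2; μ^(4)=-38

((0, 0, 0, 4); (1, 1, 1, 0); (0, 1, 1, 0); (0, 0, 2, 0))


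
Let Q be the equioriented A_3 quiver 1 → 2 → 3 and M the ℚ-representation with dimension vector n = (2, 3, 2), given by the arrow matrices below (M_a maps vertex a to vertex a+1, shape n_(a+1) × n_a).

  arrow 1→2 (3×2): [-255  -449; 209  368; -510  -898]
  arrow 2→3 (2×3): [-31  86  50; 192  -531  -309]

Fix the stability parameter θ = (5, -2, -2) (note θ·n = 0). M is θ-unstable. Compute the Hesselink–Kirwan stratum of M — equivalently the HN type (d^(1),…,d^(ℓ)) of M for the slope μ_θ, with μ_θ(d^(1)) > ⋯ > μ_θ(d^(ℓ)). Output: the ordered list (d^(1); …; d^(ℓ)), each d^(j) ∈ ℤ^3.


Barcode: M ≅ I[1,3]^2, I[2,2]. HN layers by μ_θ (2 steps, strictly decreasing):
  μ^(1)=1/3; μ^(2)=-2

((2, 2, 2); (0, 1, 0))


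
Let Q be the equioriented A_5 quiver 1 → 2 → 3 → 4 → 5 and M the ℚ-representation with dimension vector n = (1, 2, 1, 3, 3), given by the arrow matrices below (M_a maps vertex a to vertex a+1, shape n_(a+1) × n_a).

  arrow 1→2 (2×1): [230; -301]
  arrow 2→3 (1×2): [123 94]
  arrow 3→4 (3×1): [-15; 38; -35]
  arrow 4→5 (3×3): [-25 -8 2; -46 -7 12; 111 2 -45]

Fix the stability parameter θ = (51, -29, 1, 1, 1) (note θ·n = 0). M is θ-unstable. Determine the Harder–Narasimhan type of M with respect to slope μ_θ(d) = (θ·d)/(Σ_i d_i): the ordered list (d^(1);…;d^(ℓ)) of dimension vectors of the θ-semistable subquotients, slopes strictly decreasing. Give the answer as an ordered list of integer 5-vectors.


Barcode: M ≅ I[1,5], I[2,2], I[4,5]^2. HN layers by μ_θ (3 steps, strictly decreasing):
  μ^(1)=5; μ^(2)=1; μ^(3)=-29

((1, 1, 1, 1, 1); (0, 0, 0, 2, 2); (0, 1, 0, 0, 0))


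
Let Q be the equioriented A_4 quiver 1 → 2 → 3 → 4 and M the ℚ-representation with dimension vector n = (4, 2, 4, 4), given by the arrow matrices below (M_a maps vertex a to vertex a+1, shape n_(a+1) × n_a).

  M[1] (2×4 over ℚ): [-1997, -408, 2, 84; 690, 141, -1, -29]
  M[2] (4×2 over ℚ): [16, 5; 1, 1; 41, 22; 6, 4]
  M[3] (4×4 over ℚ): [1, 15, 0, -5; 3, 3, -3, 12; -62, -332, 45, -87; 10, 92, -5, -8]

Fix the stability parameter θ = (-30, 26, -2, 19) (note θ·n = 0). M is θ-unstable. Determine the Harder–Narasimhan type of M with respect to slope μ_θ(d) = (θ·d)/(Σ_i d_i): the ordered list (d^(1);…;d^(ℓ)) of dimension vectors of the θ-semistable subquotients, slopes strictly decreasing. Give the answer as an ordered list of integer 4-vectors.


Interval decomposition of M: I[1,1]^2, I[1,3], I[1,4], I[3,4]^2, I[4,4].
HN type (ℓ=4): μ^(1)=19; μ^(2)=12; μ^(3)=-2; μ^(4)=-30

((0, 0, 0, 4); (0, 2, 2, 0); (0, 0, 2, 0); (4, 0, 0, 0))


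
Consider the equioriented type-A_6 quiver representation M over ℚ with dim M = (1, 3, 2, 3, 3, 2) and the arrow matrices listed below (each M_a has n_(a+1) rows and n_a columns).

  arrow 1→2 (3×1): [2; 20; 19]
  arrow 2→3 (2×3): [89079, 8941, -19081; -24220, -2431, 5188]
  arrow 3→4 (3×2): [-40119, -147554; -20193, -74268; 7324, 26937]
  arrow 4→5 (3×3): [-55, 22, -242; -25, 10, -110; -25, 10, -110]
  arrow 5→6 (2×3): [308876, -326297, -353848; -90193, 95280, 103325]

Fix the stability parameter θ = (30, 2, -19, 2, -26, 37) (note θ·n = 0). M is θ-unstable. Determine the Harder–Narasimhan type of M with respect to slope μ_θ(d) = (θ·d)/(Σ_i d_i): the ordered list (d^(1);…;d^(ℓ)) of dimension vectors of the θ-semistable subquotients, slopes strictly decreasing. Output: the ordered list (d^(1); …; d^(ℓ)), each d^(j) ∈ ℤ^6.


Via rank(M_{q-1}∘⋯∘M_p): M ≅ I[1,6], I[2,2], I[2,4], I[4,4], I[5,5], I[5,6].
μ_θ-semistable layers: μ^(1)=37; μ^(2)=2; μ^(3)=-11/5; μ^(4)=-17/2; μ^(5)=-26

((0, 0, 0, 0, 0, 2); (0, 1, 0, 2, 0, 0); (1, 1, 1, 1, 1, 0); (0, 1, 1, 0, 0, 0); (0, 0, 0, 0, 2, 0))


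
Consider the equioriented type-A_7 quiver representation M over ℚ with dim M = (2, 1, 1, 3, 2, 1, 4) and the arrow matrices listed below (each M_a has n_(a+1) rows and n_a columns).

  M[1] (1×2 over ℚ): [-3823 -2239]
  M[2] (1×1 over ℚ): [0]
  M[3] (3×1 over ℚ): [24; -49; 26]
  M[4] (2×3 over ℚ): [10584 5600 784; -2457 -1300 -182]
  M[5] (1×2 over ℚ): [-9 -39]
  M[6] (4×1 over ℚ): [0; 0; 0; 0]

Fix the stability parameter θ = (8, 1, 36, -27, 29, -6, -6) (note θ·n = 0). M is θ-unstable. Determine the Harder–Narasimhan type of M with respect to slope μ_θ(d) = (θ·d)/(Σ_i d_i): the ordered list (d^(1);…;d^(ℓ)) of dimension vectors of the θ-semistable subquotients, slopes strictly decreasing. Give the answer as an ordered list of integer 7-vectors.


Barcode: M ≅ I[1,1], I[1,2], I[3,4], I[4,4], I[4,6], I[5,5], I[7,7]^4. HN layers by μ_θ (6 steps, strictly decreasing):
  μ^(1)=29; μ^(2)=23/2; μ^(3)=8; μ^(4)=9/2; μ^(5)=-6; μ^(6)=-27

((0, 0, 0, 0, 1, 0, 0); (0, 0, 0, 0, 1, 1, 0); (1, 0, 0, 0, 0, 0, 0); (1, 1, 1, 1, 0, 0, 0); (0, 0, 0, 0, 0, 0, 4); (0, 0, 0, 2, 0, 0, 0))


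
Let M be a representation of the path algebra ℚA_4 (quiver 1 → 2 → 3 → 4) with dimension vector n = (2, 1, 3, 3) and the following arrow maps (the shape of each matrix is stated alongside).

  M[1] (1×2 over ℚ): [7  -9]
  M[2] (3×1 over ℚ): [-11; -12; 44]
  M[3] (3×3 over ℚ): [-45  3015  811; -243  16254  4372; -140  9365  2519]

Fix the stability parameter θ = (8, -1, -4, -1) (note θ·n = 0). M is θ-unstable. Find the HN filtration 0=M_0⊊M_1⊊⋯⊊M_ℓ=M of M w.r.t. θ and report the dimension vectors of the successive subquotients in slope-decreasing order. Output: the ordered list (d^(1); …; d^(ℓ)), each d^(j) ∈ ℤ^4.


Via rank(M_{q-1}∘⋯∘M_p): M ≅ I[1,1], I[1,4], I[3,3], I[3,4], I[4,4].
μ_θ-semistable layers: μ^(1)=8; μ^(2)=1/2; μ^(3)=-1; μ^(4)=-4

((1, 0, 0, 0); (1, 1, 1, 1); (0, 0, 0, 2); (0, 0, 2, 0))


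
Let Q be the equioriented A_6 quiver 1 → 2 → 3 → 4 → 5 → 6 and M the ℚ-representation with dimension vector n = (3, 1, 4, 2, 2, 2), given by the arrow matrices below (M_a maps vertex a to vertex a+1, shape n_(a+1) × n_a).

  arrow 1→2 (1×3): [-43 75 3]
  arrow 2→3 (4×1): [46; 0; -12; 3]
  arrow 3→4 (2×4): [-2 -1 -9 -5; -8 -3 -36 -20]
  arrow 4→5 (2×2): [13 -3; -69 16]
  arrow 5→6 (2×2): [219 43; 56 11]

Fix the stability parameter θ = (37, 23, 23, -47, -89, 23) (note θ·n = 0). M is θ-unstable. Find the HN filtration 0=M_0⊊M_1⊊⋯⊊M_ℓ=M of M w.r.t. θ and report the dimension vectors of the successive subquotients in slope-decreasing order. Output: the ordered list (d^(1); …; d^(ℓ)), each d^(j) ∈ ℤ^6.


Barcode: M ≅ I[1,1]^2, I[1,6], I[3,3]^2, I[3,6]. HN layers by μ_θ (4 steps, strictly decreasing):
  μ^(1)=37; μ^(2)=23; μ^(3)=-53/5; μ^(4)=-113/3

((2, 0, 0, 0, 0, 0); (0, 0, 2, 0, 0, 2); (1, 1, 1, 1, 1, 0); (0, 0, 1, 1, 1, 0))


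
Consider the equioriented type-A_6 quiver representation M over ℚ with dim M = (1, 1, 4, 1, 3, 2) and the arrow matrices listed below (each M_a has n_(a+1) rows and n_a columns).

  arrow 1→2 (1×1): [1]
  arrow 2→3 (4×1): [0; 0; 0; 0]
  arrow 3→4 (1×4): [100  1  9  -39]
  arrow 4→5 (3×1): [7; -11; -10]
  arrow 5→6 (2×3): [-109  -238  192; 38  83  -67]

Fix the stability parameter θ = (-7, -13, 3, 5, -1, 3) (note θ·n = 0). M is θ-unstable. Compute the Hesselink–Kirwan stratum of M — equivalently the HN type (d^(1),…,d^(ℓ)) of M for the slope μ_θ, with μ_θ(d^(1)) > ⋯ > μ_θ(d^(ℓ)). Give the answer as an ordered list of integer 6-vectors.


Via rank(M_{q-1}∘⋯∘M_p): M ≅ I[1,2], I[3,3]^3, I[3,6], I[5,5], I[5,6].
μ_θ-semistable layers: μ^(1)=3; μ^(2)=7/3; μ^(3)=-1; μ^(4)=-10

((0, 0, 3, 0, 0, 2); (0, 0, 1, 1, 1, 0); (0, 0, 0, 0, 2, 0); (1, 1, 0, 0, 0, 0))


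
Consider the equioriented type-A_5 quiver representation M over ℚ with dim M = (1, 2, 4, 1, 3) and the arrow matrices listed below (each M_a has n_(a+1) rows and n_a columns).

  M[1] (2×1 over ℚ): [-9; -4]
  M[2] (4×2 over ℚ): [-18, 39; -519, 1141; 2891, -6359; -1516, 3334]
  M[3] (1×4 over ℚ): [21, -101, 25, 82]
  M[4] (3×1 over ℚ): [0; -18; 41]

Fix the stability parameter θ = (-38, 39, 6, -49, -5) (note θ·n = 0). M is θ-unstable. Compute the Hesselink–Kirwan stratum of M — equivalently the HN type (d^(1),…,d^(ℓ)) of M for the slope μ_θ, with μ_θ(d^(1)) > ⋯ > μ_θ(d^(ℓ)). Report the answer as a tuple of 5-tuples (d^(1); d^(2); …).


Barcode: M ≅ I[1,3], I[2,5], I[3,3]^2, I[5,5]^2. HN layers by μ_θ (5 steps, strictly decreasing):
  μ^(1)=45/2; μ^(2)=6; μ^(3)=-9/4; μ^(4)=-5; μ^(5)=-38

((0, 1, 1, 0, 0); (0, 0, 2, 0, 0); (0, 1, 1, 1, 1); (0, 0, 0, 0, 2); (1, 0, 0, 0, 0))


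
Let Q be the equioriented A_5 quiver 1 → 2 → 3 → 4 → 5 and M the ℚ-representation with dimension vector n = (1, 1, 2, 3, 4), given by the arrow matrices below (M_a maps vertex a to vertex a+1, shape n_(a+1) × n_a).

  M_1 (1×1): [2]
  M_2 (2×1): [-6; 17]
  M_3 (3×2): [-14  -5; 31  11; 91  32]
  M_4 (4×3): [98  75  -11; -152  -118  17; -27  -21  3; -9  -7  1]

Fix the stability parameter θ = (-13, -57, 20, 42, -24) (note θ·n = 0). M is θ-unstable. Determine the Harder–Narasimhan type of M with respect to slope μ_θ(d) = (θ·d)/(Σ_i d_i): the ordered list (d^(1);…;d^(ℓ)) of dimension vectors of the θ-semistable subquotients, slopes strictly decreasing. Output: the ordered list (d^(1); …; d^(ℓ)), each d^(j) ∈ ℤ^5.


Barcode: M ≅ I[1,5], I[3,5], I[4,5], I[5,5]. HN layers by μ_θ (4 steps, strictly decreasing):
  μ^(1)=38/3; μ^(2)=9; μ^(3)=-24; μ^(4)=-35

((0, 0, 2, 2, 2); (0, 0, 0, 1, 1); (0, 0, 0, 0, 1); (1, 1, 0, 0, 0))


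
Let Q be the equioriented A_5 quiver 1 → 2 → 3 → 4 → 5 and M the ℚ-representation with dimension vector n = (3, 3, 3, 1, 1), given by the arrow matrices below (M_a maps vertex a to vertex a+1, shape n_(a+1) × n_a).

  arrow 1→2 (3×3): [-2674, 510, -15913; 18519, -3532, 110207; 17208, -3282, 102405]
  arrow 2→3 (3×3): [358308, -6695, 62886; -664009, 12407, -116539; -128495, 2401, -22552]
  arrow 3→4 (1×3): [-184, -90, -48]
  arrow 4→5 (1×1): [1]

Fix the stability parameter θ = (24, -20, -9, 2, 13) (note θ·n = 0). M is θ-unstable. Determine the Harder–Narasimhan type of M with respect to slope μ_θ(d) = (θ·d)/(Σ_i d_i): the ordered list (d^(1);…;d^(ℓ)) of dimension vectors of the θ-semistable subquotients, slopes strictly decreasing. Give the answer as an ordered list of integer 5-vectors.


Interval decomposition of M: I[1,1], I[1,3], I[1,5], I[2,3].
HN type (ℓ=6): μ^(1)=24; μ^(2)=13; μ^(3)=2; μ^(4)=-5/3; μ^(5)=-9; μ^(6)=-20

((1, 0, 0, 0, 0); (0, 0, 0, 0, 1); (0, 0, 0, 1, 0); (2, 2, 2, 0, 0); (0, 0, 1, 0, 0); (0, 1, 0, 0, 0))


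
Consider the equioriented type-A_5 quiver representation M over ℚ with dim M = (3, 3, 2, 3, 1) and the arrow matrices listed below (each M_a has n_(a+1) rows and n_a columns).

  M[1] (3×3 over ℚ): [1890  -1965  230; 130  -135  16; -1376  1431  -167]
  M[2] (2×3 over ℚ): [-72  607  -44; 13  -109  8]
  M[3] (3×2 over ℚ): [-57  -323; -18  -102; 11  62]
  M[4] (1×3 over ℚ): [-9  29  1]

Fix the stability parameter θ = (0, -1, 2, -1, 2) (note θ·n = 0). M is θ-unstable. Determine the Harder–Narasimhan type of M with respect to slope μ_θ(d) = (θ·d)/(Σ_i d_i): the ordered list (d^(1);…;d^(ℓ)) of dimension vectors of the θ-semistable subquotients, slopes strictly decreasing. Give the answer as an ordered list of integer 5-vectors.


Barcode: M ≅ I[1,1], I[1,4], I[1,5], I[2,2], I[4,4]. HN layers by μ_θ (5 steps, strictly decreasing):
  μ^(1)=2; μ^(2)=1/2; μ^(3)=0; μ^(4)=-1/2; μ^(5)=-1

((0, 0, 0, 0, 1); (0, 0, 2, 2, 0); (1, 0, 0, 0, 0); (2, 2, 0, 0, 0); (0, 1, 0, 1, 0))


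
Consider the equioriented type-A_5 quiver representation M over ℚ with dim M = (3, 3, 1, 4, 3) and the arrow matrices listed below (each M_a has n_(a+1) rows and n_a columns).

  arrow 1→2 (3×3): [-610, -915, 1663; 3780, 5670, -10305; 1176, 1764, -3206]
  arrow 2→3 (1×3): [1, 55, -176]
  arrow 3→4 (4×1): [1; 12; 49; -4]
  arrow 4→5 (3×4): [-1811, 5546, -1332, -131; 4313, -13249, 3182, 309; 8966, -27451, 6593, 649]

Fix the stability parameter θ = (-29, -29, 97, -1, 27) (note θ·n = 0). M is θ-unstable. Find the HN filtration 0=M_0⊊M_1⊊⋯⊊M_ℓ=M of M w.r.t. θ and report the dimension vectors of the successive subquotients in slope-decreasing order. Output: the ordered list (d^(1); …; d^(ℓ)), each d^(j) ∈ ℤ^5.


Interval decomposition of M: I[1,1], I[1,2], I[1,5], I[2,2], I[4,4], I[4,5]^2.
HN type (ℓ=4): μ^(1)=41; μ^(2)=27; μ^(3)=-1; μ^(4)=-29

((0, 0, 1, 1, 1); (0, 0, 0, 0, 2); (0, 0, 0, 3, 0); (3, 3, 0, 0, 0))


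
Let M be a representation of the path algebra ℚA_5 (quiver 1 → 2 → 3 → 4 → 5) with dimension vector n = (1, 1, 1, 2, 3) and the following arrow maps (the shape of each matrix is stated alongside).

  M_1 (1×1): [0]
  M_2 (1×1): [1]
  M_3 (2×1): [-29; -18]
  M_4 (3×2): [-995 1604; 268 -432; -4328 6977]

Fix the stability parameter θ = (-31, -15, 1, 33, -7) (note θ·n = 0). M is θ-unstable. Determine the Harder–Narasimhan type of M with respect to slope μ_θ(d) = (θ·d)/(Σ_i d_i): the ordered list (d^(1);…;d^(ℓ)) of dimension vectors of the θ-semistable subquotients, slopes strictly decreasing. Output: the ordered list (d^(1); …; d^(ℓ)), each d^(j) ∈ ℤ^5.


Via rank(M_{q-1}∘⋯∘M_p): M ≅ I[1,1], I[2,5], I[4,5], I[5,5].
μ_θ-semistable layers: μ^(1)=13; μ^(2)=1; μ^(3)=-7; μ^(4)=-15; μ^(5)=-31

((0, 0, 0, 2, 2); (0, 0, 1, 0, 0); (0, 0, 0, 0, 1); (0, 1, 0, 0, 0); (1, 0, 0, 0, 0))


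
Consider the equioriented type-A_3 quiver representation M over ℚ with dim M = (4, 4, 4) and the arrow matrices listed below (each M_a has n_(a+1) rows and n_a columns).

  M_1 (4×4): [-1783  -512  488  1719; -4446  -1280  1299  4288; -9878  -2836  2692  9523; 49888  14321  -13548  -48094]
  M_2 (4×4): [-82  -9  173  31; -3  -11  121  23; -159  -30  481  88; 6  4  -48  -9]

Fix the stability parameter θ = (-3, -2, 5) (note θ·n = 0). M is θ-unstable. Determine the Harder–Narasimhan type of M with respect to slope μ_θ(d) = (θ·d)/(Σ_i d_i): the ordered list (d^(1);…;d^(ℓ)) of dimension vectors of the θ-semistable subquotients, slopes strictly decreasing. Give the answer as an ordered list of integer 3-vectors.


Interval decomposition of M: I[1,3]^4.
HN type (ℓ=3): μ^(1)=5; μ^(2)=-2; μ^(3)=-3

((0, 0, 4); (0, 4, 0); (4, 0, 0))


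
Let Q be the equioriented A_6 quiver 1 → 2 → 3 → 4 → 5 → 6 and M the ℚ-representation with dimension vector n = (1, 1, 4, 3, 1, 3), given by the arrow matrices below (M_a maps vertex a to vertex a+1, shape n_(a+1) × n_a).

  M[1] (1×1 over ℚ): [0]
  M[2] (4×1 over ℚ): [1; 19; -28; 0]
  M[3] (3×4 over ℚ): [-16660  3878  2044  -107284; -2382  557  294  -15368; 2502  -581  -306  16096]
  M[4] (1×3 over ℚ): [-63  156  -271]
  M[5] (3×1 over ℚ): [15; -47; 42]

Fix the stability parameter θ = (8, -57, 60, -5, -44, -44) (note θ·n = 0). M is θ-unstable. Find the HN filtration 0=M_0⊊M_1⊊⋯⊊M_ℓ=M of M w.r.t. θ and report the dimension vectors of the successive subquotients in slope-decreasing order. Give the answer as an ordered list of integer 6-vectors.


Barcode: M ≅ I[1,1], I[2,6], I[3,3], I[3,4]^2, I[6,6]^2. HN layers by μ_θ (6 steps, strictly decreasing):
  μ^(1)=60; μ^(2)=55/2; μ^(3)=8; μ^(4)=-33/4; μ^(5)=-44; μ^(6)=-57

((0, 0, 1, 0, 0, 0); (0, 0, 2, 2, 0, 0); (1, 0, 0, 0, 0, 0); (0, 0, 1, 1, 1, 1); (0, 0, 0, 0, 0, 2); (0, 1, 0, 0, 0, 0))


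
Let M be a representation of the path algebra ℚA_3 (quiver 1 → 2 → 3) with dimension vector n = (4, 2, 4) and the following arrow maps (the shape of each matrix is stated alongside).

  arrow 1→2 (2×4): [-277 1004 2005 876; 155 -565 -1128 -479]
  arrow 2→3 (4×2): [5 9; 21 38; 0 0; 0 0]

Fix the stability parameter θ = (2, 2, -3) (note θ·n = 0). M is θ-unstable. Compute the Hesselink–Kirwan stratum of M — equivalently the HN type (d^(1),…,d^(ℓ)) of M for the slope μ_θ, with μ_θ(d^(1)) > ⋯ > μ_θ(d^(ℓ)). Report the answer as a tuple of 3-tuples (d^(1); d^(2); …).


Barcode: M ≅ I[1,1]^2, I[1,3]^2, I[3,3]^2. HN layers by μ_θ (3 steps, strictly decreasing):
  μ^(1)=2; μ^(2)=1/3; μ^(3)=-3

((2, 0, 0); (2, 2, 2); (0, 0, 2))


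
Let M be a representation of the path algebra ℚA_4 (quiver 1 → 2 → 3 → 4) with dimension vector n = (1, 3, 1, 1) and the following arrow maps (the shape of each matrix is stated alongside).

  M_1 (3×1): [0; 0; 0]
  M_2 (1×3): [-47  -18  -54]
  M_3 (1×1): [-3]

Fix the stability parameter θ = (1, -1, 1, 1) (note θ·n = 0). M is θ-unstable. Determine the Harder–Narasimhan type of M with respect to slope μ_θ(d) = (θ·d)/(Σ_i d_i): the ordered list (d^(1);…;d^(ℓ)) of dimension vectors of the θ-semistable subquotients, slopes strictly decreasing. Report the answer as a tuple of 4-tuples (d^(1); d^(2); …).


Interval decomposition of M: I[1,1], I[2,2]^2, I[2,4].
HN type (ℓ=2): μ^(1)=1; μ^(2)=-1

((1, 0, 1, 1); (0, 3, 0, 0))


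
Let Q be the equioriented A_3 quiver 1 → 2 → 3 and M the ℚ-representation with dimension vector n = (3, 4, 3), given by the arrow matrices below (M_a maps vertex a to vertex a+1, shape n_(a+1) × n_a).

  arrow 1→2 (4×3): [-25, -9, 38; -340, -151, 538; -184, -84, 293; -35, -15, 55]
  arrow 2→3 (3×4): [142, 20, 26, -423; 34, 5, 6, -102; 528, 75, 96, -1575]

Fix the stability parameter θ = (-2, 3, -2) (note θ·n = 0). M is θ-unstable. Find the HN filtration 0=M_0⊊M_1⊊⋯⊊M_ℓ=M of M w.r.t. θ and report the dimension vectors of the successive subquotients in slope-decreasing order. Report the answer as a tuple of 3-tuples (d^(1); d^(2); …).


Interval decomposition of M: I[1,2], I[1,3]^2, I[2,2], I[3,3].
HN type (ℓ=3): μ^(1)=3; μ^(2)=1/2; μ^(3)=-2

((0, 2, 0); (0, 2, 2); (3, 0, 1))


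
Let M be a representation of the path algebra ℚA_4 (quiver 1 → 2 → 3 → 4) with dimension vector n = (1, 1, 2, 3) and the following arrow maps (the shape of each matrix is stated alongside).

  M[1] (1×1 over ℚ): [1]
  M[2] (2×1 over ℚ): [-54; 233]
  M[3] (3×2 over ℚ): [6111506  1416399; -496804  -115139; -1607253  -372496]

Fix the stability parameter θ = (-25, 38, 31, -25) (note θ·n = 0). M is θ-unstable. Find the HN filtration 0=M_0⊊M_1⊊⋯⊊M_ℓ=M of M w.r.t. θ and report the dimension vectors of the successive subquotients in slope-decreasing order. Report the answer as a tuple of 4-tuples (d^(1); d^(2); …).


Interval decomposition of M: I[1,4], I[3,4], I[4,4].
HN type (ℓ=3): μ^(1)=44/3; μ^(2)=3; μ^(3)=-25

((0, 1, 1, 1); (0, 0, 1, 1); (1, 0, 0, 1))


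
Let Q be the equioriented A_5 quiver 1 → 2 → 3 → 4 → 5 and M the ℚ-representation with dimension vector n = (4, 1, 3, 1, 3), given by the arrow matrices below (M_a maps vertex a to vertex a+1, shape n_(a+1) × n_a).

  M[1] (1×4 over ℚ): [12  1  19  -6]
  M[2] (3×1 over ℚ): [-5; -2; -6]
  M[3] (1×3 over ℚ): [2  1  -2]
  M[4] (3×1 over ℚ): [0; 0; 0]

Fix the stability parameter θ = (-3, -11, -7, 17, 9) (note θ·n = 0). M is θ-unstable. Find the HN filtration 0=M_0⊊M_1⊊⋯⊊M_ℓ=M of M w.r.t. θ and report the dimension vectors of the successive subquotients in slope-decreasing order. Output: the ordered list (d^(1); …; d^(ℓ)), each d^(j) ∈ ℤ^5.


Barcode: M ≅ I[1,1]^3, I[1,3], I[3,3], I[3,4], I[5,5]^3. HN layers by μ_θ (4 steps, strictly decreasing):
  μ^(1)=17; μ^(2)=9; μ^(3)=-3; μ^(4)=-7

((0, 0, 0, 1, 0); (0, 0, 0, 0, 3); (3, 0, 0, 0, 0); (1, 1, 3, 0, 0))


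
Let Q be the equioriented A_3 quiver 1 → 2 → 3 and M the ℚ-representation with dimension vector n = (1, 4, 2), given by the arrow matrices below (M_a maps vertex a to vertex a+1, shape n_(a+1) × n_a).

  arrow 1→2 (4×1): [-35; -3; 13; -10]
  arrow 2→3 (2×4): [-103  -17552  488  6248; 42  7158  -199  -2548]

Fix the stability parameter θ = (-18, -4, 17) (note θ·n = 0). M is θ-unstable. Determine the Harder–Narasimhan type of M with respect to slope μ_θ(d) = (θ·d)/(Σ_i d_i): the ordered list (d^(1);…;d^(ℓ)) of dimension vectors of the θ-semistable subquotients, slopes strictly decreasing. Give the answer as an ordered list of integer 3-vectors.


Interval decomposition of M: I[1,3], I[2,2]^2, I[2,3].
HN type (ℓ=3): μ^(1)=17; μ^(2)=-4; μ^(3)=-18

((0, 0, 2); (0, 4, 0); (1, 0, 0))


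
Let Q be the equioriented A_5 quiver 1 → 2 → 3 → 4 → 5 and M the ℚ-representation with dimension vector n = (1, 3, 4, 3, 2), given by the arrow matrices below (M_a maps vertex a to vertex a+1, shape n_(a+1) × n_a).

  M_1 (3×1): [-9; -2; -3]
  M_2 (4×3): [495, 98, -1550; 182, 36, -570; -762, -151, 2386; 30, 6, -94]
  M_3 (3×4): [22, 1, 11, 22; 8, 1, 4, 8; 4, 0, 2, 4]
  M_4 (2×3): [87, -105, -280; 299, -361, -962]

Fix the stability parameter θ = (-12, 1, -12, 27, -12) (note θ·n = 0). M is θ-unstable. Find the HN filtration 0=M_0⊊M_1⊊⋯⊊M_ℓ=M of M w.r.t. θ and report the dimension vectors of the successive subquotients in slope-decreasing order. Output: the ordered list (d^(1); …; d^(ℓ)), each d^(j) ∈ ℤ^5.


Barcode: M ≅ I[1,3], I[2,5]^2, I[3,3], I[4,4]. HN layers by μ_θ (4 steps, strictly decreasing):
  μ^(1)=27; μ^(2)=15/2; μ^(3)=-11/2; μ^(4)=-12

((0, 0, 0, 1, 0); (0, 0, 0, 2, 2); (0, 3, 3, 0, 0); (1, 0, 1, 0, 0))


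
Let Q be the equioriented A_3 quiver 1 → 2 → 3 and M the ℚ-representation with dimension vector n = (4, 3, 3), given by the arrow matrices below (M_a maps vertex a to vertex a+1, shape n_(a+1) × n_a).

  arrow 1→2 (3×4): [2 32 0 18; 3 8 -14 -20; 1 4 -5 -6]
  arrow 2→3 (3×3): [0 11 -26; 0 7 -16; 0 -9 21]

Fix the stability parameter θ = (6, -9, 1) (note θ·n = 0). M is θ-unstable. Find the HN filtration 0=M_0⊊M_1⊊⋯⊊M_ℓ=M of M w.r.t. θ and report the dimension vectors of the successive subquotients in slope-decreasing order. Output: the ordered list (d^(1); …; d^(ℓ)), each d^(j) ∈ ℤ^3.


Barcode: M ≅ I[1,1], I[1,2], I[1,3]^2, I[3,3]. HN layers by μ_θ (3 steps, strictly decreasing):
  μ^(1)=6; μ^(2)=1; μ^(3)=-3/2

((1, 0, 0); (0, 0, 3); (3, 3, 0))


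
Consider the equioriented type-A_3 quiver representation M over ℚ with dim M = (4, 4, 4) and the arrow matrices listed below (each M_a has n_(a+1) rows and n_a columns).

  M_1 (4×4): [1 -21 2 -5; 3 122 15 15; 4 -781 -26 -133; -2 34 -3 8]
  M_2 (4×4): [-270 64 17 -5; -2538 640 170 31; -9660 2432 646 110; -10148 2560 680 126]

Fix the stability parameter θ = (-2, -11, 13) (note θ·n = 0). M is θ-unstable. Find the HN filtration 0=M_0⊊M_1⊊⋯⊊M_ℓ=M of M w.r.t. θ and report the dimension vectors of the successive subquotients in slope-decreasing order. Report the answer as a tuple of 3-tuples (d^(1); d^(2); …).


Interval decomposition of M: I[1,2]^2, I[1,3]^2, I[3,3]^2.
HN type (ℓ=2): μ^(1)=13; μ^(2)=-13/2

((0, 0, 4); (4, 4, 0))


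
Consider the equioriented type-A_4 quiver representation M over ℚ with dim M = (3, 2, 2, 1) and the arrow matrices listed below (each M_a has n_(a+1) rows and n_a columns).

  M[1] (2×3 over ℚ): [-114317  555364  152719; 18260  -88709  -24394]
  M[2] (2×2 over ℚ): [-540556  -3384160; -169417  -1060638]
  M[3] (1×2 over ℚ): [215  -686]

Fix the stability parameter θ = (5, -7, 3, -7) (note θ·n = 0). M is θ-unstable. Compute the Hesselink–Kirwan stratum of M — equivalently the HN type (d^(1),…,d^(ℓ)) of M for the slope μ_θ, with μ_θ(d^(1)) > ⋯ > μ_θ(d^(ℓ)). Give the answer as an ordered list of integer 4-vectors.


Via rank(M_{q-1}∘⋯∘M_p): M ≅ I[1,1], I[1,3], I[1,4].
μ_θ-semistable layers: μ^(1)=5; μ^(2)=3; μ^(3)=-1; μ^(4)=-3/2

((1, 0, 0, 0); (0, 0, 1, 0); (1, 1, 0, 0); (1, 1, 1, 1))


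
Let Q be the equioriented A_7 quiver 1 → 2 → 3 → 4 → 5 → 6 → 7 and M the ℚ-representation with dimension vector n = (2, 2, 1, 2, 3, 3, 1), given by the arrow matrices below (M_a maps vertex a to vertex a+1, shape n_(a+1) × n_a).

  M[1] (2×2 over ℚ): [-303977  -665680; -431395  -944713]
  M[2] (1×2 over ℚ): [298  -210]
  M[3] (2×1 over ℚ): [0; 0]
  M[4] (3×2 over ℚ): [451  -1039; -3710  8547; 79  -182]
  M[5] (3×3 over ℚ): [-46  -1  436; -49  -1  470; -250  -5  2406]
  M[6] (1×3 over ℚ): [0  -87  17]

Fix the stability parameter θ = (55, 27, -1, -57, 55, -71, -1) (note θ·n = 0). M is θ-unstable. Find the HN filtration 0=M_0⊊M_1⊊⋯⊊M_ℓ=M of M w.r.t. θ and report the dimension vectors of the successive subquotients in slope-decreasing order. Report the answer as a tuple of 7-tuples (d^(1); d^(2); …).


Interval decomposition of M: I[1,2], I[1,3], I[4,6], I[4,7], I[5,6].
HN type (ℓ=5): μ^(1)=41; μ^(2)=27; μ^(3)=-1; μ^(4)=-8; μ^(5)=-57

((1, 1, 0, 0, 0, 0, 0); (1, 1, 1, 0, 0, 0, 0); (0, 0, 0, 0, 0, 0, 1); (0, 0, 0, 0, 3, 3, 0); (0, 0, 0, 2, 0, 0, 0))


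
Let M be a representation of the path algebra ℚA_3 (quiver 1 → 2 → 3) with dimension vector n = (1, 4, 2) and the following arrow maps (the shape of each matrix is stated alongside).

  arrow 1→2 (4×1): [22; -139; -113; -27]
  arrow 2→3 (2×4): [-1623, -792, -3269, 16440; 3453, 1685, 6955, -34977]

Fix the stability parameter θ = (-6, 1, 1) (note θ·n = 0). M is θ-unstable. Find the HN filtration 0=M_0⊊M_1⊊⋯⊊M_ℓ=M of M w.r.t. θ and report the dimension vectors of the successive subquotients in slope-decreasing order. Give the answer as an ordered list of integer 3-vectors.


Interval decomposition of M: I[1,3], I[2,2]^2, I[2,3].
HN type (ℓ=2): μ^(1)=1; μ^(2)=-6

((0, 4, 2); (1, 0, 0))


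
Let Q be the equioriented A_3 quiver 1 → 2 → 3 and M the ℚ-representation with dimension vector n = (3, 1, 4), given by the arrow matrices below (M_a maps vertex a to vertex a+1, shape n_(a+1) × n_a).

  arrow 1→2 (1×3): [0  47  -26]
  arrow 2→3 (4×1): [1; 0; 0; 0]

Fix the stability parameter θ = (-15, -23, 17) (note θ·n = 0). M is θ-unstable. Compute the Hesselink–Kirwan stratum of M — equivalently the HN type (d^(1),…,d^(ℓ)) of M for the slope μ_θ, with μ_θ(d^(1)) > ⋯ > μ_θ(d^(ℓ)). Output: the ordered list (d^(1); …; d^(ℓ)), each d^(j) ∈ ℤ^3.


Via rank(M_{q-1}∘⋯∘M_p): M ≅ I[1,1]^2, I[1,3], I[3,3]^3.
μ_θ-semistable layers: μ^(1)=17; μ^(2)=-15; μ^(3)=-19

((0, 0, 4); (2, 0, 0); (1, 1, 0))


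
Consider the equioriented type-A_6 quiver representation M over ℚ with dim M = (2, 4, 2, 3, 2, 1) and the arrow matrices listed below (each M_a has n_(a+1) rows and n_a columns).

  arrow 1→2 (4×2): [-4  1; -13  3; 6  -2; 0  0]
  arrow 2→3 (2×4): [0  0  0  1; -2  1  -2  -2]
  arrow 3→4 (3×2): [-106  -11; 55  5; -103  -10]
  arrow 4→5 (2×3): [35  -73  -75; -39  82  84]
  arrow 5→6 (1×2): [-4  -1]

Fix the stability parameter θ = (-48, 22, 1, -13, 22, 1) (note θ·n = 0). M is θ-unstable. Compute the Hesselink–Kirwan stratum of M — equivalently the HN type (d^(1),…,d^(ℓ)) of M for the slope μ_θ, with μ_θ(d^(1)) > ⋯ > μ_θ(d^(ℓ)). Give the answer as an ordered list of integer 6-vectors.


Interval decomposition of M: I[1,2], I[1,6], I[2,2], I[2,4], I[4,5].
HN type (ℓ=5): μ^(1)=22; μ^(2)=23/2; μ^(3)=10/3; μ^(4)=-13; μ^(5)=-48

((0, 2, 0, 0, 1, 0); (0, 0, 0, 0, 1, 1); (0, 2, 2, 2, 0, 0); (0, 0, 0, 1, 0, 0); (2, 0, 0, 0, 0, 0))


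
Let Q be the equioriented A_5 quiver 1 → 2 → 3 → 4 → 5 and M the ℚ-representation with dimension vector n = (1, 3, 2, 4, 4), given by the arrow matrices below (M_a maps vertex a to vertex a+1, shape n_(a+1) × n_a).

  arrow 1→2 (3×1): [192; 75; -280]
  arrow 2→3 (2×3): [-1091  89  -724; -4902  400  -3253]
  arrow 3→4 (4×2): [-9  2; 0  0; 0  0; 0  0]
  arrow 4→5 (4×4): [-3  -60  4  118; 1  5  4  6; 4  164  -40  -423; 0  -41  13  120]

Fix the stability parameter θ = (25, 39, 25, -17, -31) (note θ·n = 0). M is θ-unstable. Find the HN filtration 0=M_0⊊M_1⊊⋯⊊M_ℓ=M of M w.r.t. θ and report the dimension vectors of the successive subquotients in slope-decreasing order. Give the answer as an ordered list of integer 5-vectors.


Interval decomposition of M: I[1,5], I[2,2], I[2,3], I[4,5]^3.
HN type (ℓ=4): μ^(1)=39; μ^(2)=32; μ^(3)=41/5; μ^(4)=-24

((0, 1, 0, 0, 0); (0, 1, 1, 0, 0); (1, 1, 1, 1, 1); (0, 0, 0, 3, 3))


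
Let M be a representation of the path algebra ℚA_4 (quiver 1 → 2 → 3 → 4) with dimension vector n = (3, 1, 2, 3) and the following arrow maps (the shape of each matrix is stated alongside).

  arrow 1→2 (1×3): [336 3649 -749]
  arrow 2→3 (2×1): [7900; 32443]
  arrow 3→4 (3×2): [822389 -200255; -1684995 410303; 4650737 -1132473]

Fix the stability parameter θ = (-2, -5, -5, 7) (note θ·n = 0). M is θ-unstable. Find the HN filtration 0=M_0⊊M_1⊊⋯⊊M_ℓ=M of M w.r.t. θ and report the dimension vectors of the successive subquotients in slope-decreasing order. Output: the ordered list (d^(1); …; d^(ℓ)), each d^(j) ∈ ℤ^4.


Via rank(M_{q-1}∘⋯∘M_p): M ≅ I[1,1]^2, I[1,4], I[3,4], I[4,4].
μ_θ-semistable layers: μ^(1)=7; μ^(2)=-2; μ^(3)=-4; μ^(4)=-5

((0, 0, 0, 3); (2, 0, 0, 0); (1, 1, 1, 0); (0, 0, 1, 0))


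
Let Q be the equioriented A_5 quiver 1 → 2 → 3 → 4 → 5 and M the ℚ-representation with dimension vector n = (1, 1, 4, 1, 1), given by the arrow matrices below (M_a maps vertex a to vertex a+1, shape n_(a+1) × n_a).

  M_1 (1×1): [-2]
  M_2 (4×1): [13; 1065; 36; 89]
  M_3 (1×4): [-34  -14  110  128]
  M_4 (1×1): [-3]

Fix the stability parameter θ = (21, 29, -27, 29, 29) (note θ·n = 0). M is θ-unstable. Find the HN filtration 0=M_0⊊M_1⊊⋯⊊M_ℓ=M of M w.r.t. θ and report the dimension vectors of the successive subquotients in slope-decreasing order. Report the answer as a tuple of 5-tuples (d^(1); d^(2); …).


Barcode: M ≅ I[1,3], I[3,3]^2, I[3,5]. HN layers by μ_θ (3 steps, strictly decreasing):
  μ^(1)=29; μ^(2)=23/3; μ^(3)=-27

((0, 0, 0, 1, 1); (1, 1, 1, 0, 0); (0, 0, 3, 0, 0))


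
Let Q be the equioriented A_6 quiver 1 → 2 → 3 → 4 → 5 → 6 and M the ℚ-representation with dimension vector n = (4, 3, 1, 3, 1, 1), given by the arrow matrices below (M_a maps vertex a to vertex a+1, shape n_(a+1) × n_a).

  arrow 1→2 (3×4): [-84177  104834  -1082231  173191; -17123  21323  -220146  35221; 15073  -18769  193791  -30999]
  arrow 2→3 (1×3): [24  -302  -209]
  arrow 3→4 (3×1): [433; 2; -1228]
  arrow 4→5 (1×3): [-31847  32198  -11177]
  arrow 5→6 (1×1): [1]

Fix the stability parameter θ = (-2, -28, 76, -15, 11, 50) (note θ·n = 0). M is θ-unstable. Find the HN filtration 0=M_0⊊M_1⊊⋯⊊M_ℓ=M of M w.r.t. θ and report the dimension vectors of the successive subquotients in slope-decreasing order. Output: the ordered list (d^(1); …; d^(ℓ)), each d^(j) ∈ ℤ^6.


Barcode: M ≅ I[1,1], I[1,2]^2, I[1,6], I[4,4]^2. HN layers by μ_θ (4 steps, strictly decreasing):
  μ^(1)=50; μ^(2)=24; μ^(3)=-2; μ^(4)=-15

((0, 0, 0, 0, 0, 1); (0, 0, 1, 1, 1, 0); (1, 0, 0, 0, 0, 0); (3, 3, 0, 2, 0, 0))


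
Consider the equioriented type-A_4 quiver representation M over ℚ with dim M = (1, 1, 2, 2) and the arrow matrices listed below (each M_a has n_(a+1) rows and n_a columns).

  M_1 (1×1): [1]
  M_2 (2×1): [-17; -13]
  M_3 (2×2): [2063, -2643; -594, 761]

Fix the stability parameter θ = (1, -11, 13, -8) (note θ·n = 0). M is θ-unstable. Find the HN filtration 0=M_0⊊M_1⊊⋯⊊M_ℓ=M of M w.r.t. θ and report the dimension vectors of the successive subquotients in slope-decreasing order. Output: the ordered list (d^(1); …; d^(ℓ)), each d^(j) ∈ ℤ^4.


Via rank(M_{q-1}∘⋯∘M_p): M ≅ I[1,4], I[3,4].
μ_θ-semistable layers: μ^(1)=5/2; μ^(2)=-5

((0, 0, 2, 2); (1, 1, 0, 0))


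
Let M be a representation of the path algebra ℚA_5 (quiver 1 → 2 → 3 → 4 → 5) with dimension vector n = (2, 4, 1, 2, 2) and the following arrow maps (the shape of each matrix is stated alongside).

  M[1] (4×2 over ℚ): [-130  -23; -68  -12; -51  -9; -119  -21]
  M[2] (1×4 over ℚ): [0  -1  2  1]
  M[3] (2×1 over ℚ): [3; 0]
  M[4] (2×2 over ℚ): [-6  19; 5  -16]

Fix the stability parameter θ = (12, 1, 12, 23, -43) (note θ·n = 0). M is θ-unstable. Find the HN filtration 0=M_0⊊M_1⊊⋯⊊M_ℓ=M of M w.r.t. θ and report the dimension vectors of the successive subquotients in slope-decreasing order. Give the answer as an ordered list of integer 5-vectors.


Barcode: M ≅ I[1,2], I[1,5], I[2,2]^2, I[4,5]. HN layers by μ_θ (3 steps, strictly decreasing):
  μ^(1)=13/2; μ^(2)=1; μ^(3)=-10

((1, 1, 0, 0, 0); (1, 3, 1, 1, 1); (0, 0, 0, 1, 1))


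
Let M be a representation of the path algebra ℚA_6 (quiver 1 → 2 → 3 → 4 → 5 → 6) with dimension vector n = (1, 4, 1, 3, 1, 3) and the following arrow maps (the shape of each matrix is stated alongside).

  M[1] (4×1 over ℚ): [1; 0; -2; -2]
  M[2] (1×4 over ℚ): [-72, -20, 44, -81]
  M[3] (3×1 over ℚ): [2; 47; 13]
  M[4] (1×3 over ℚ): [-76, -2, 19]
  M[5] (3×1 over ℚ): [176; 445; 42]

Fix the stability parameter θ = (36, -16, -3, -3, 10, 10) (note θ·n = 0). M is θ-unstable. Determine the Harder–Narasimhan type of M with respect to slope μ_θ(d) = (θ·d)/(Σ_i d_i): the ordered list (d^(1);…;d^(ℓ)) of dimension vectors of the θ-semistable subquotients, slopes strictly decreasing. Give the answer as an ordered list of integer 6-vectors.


Via rank(M_{q-1}∘⋯∘M_p): M ≅ I[1,6], I[2,2]^3, I[4,4]^2, I[6,6]^2.
μ_θ-semistable layers: μ^(1)=10; μ^(2)=7/2; μ^(3)=-3; μ^(4)=-16

((0, 0, 0, 0, 1, 3); (1, 1, 1, 1, 0, 0); (0, 0, 0, 2, 0, 0); (0, 3, 0, 0, 0, 0))


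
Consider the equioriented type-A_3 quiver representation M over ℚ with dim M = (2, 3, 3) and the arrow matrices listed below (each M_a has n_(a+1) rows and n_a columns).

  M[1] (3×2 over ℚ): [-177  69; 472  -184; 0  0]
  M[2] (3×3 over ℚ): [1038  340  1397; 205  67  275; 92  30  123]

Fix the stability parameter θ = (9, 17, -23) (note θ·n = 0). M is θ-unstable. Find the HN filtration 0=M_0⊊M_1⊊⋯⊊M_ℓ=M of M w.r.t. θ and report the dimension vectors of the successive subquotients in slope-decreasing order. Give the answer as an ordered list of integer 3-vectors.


Interval decomposition of M: I[1,1], I[1,3], I[2,2], I[2,3], I[3,3].
HN type (ℓ=5): μ^(1)=17; μ^(2)=9; μ^(3)=1; μ^(4)=-3; μ^(5)=-23

((0, 1, 0); (1, 0, 0); (1, 1, 1); (0, 1, 1); (0, 0, 1))


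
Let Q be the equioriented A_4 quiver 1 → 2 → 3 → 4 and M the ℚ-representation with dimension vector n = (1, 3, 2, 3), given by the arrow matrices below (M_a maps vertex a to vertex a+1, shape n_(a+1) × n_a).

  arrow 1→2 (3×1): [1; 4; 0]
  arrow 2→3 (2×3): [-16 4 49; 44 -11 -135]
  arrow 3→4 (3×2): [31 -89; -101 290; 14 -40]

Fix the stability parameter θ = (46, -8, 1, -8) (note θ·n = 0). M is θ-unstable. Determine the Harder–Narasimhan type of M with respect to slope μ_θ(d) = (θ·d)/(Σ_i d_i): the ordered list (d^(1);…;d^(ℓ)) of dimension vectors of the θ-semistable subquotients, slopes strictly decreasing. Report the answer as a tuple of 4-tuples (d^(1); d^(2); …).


Interval decomposition of M: I[1,2], I[2,4]^2, I[4,4].
HN type (ℓ=3): μ^(1)=19; μ^(2)=-7/2; μ^(3)=-8

((1, 1, 0, 0); (0, 0, 2, 2); (0, 2, 0, 1))
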